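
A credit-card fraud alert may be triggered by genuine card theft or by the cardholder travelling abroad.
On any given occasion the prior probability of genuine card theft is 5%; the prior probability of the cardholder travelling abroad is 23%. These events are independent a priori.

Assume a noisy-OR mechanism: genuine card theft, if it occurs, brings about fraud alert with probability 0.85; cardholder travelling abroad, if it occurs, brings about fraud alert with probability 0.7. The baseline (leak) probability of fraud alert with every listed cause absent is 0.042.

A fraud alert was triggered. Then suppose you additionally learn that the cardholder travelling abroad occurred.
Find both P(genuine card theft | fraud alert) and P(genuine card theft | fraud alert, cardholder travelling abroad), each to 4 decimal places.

Under noisy-OR, P(fraud alert | causes) = 1 − (1−0.042)·∏(1−qᵢ) over the active causes.
For the numerator, keep only genuine card theft=true terms: 0.032968 + 0.011004 = 0.043972
The normalizing constant is 0.042×0.95×0.77 + 0.7126×0.95×0.23 + 0.8563×0.05×0.77 + 0.95689×0.05×0.23 = 0.230398
P(genuine card theft | fraud alert) = 0.043972/0.230398 ≈ 0.1909

Now condition on the additional information:
P(fraud alert | cardholder travelling abroad) = 0.7126×0.95 + 0.95689×0.05 = 0.676970 + 0.047845 = 0.724815
The genuine card theft-present share is 0.95689×0.05 = 0.047845.
P(genuine card theft | fraud alert, cardholder travelling abroad) = 0.047845 / 0.724815 ≈ 0.0660
This is intercausal reasoning (explaining away): once cardholder travelling abroad accounts for the fraud alert, genuine card theft becomes less likely.

P(genuine card theft | fraud alert) ≈ 0.1909; P(genuine card theft | fraud alert, cardholder travelling abroad) ≈ 0.0660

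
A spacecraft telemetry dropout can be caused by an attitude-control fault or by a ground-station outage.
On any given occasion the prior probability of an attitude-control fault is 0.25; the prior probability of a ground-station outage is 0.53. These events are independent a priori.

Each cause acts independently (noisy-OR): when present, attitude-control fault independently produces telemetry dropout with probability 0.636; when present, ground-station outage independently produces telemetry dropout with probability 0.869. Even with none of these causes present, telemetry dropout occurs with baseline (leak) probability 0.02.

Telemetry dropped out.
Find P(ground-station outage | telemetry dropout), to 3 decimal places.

P(ground-station outage | telemetry dropout) ≈ 0.851

Under noisy-OR, P(telemetry dropout | causes) = 1 − (1−0.02)·∏(1−qᵢ) over the active causes.
For the numerator, keep only ground-station outage=true terms: 0.346469 + 0.126308 = 0.472777
The normalizing constant is 0.02*0.75*0.47 + 0.87162*0.75*0.53 + 0.64328*0.25*0.47 + 0.95327*0.25*0.53 = 0.555412
P(ground-station outage | telemetry dropout) = 0.472777/0.555412 ≈ 0.851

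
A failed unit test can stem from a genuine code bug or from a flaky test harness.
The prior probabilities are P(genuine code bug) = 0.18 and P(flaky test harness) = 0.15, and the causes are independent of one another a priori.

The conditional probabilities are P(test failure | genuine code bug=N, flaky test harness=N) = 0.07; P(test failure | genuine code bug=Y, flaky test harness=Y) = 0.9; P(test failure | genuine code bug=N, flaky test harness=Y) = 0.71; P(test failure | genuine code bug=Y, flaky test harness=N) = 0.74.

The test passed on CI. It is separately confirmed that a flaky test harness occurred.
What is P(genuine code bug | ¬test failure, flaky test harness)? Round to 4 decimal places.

By total probability over both values of genuine code bug:
  P(¬test failure | flaky test harness) = 0.29·0.82 + 0.1·0.18
        = 0.237800 + 0.018000 = 0.255800
Configurations with genuine code bug contribute 0.018000, so
  P(genuine code bug | ¬test failure, flaky test harness) = 0.018000 / 0.255800 ≈ 0.0704

P(genuine code bug | ¬test failure, flaky test harness) ≈ 0.0704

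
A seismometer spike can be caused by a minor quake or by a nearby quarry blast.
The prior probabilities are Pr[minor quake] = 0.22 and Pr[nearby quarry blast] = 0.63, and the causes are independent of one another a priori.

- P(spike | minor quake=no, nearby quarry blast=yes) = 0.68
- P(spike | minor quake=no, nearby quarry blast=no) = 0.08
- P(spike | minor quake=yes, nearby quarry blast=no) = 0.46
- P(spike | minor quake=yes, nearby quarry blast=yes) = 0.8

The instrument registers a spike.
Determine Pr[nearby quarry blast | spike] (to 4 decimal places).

For the numerator, keep only nearby quarry blast=true terms: 0.334152 + 0.110880 = 0.445032
Normalizer over all consistent configurations: 0.08*0.78*0.37 + 0.68*0.78*0.63 + 0.46*0.22*0.37 + 0.8*0.22*0.63 = 0.505564
P(nearby quarry blast | spike) = 0.445032/0.505564 ≈ 0.8803

Pr[nearby quarry blast | spike] ≈ 0.8803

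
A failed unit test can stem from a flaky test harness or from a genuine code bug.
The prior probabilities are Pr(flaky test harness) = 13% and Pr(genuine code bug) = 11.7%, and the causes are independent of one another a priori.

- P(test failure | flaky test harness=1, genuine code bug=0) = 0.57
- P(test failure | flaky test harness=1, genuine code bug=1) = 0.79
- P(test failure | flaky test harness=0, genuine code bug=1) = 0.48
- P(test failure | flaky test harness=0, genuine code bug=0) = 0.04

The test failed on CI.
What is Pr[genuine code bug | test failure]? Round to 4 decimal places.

Pr[genuine code bug | test failure] ≈ 0.3877

P(test failure) = 0.04·0.87·0.883 + 0.48·0.87·0.117 + 0.57·0.13·0.883 + 0.79·0.13·0.117 = 0.030728 + 0.048859 + 0.065430 + 0.012016 = 0.157033
The genuine code bug-present share is 0.048859 + 0.012016 = 0.060875.
So P(genuine code bug | test failure) = 0.060875/0.157033 ≈ 0.3877.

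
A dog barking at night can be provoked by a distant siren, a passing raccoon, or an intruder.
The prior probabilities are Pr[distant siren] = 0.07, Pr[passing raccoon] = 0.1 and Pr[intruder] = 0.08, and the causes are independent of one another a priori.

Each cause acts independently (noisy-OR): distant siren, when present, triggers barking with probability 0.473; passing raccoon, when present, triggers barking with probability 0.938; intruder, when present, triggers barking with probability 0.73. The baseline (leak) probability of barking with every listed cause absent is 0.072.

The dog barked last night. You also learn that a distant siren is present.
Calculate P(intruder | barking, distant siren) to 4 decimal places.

P(intruder | barking, distant siren) ≈ 0.1209

Under noisy-OR, P(barking | causes) = 1 − (1−0.072)·∏(1−qᵢ) over the active causes.
Weight on intruder=true, given the evidence: 0.062493 + 0.007935 = 0.070428
Normalizer over all consistent configurations: 0.510944·0.9·0.92 + 0.867955·0.9·0.08 + 0.969679·0.1·0.92 + 0.991813·0.1·0.08 = 0.582700
P(intruder | barking, distant siren) = 0.070428/0.582700 ≈ 0.1209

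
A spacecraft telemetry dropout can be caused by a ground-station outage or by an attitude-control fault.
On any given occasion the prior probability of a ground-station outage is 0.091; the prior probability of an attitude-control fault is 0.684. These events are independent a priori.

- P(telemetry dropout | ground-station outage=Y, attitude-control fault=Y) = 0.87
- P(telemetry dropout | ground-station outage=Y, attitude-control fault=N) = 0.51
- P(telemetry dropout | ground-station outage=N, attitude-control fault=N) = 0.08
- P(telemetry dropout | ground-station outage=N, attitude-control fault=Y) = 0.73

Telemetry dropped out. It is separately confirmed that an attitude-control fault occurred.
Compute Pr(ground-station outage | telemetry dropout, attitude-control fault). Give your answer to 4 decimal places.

Enumerate both values of ground-station outage and weight by the priors:
  P(telemetry dropout | attitude-control fault) = 0.73·0.909 + 0.87·0.091
        = 0.663570 + 0.079170 = 0.742740
The terms with ground-station outage present sum to 0.079170, so
  P(ground-station outage | telemetry dropout, attitude-control fault) = 0.079170 / 0.742740 ≈ 0.1066

Pr(ground-station outage | telemetry dropout, attitude-control fault) ≈ 0.1066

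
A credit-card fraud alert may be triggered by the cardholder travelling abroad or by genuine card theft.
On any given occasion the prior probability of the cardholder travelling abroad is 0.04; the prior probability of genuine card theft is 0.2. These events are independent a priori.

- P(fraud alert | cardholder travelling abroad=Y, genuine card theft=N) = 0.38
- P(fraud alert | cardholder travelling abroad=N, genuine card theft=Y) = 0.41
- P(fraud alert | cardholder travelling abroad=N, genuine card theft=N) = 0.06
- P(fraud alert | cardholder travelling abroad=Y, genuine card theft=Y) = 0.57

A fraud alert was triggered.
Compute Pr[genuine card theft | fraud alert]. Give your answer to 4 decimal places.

Pr[genuine card theft | fraud alert] ≈ 0.5885

P(fraud alert) = 0.06*0.96*0.8 + 0.41*0.96*0.2 + 0.38*0.04*0.8 + 0.57*0.04*0.2 = 0.046080 + 0.078720 + 0.012160 + 0.004560 = 0.141520
Of this, 0.083280 comes from 0.078720 + 0.004560 (the genuine card theft=true cases).
So P(genuine card theft | fraud alert) = 0.083280/0.141520 ≈ 0.5885.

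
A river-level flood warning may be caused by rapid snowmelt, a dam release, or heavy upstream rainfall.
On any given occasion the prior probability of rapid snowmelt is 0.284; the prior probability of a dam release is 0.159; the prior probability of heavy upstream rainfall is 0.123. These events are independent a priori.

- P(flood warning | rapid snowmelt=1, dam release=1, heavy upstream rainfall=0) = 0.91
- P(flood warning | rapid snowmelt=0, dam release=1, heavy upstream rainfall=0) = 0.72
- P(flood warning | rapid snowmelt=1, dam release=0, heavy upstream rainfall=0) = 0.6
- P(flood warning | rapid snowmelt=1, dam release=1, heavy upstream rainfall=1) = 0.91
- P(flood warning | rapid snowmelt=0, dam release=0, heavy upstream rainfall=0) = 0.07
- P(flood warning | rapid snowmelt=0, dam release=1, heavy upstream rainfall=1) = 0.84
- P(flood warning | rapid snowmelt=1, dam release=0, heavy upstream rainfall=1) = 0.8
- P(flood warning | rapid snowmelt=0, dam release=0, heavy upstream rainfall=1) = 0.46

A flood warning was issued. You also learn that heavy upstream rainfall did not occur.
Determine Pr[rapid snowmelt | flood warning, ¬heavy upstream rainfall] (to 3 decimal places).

Pr[rapid snowmelt | flood warning, ¬heavy upstream rainfall] ≈ 0.598

Sum P(flood warning|·) weighted by the priors over the 4 (rapid snowmelt, dam release) configurations:
  P(flood warning | ¬heavy upstream rainfall) = 0.07·0.716·0.841 + 0.72·0.716·0.159 + 0.6·0.284·0.841 + 0.91·0.284·0.159
        = 0.042151 + 0.081968 + 0.143306 + 0.041092 = 0.308517
Keeping only the rapid snowmelt-present terms gives 0.184398, so
  P(rapid snowmelt | flood warning, ¬heavy upstream rainfall) = 0.184398 / 0.308517 ≈ 0.598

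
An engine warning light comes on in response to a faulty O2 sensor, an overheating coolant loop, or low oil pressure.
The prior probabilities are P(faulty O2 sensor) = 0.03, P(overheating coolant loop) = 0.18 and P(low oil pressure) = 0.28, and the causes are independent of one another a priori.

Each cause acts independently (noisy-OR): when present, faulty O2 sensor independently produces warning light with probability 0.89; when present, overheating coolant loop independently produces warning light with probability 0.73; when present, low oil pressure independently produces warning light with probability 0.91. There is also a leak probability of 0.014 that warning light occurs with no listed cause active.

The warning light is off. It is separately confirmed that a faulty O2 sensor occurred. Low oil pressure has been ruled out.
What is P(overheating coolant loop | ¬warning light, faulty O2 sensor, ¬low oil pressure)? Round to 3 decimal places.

P(overheating coolant loop | ¬warning light, faulty O2 sensor, ¬low oil pressure) ≈ 0.056

Under noisy-OR, P(warning light | causes) = 1 − (1−0.014)·∏(1−qᵢ) over the active causes.
P(¬warning light | faulty O2 sensor, ¬low oil pressure) = 0.10846·0.82 + 0.029284·0.18 = 0.088937 + 0.005271 = 0.094208
Of this, 0.005271 comes from 0.029284·0.18 (the overheating coolant loop=true cases).
Hence the posterior is 0.005271/0.094208 ≈ 0.056.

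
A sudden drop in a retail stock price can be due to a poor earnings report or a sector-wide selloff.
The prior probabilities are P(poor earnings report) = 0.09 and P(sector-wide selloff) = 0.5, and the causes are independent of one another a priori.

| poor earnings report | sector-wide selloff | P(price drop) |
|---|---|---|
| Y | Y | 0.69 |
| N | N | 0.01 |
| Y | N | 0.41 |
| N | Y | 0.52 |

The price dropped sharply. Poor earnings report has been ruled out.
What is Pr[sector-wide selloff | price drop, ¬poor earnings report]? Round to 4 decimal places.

By total probability over both values of sector-wide selloff:
  P(price drop | ¬poor earnings report) = 0.01×0.5 + 0.52×0.5
        = 0.005000 + 0.260000 = 0.265000
Keeping only the sector-wide selloff-present terms gives 0.260000, so
  P(sector-wide selloff | price drop, ¬poor earnings report) = 0.260000 / 0.265000 ≈ 0.9811

Pr[sector-wide selloff | price drop, ¬poor earnings report] ≈ 0.9811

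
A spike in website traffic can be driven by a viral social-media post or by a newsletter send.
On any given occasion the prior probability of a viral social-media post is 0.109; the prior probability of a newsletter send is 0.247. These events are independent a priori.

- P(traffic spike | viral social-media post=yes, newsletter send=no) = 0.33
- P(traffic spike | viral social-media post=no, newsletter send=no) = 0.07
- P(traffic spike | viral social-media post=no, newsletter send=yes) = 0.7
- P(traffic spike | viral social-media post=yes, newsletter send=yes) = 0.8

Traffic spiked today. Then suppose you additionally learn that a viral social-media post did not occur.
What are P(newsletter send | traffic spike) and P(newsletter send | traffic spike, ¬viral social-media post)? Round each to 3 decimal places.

Numerator (weight on configurations with newsletter send): 0.154054 + 0.021538 = 0.175592
Denominator P(traffic spike): 0.07*0.891*0.753 + 0.7*0.891*0.247 + 0.33*0.109*0.753 + 0.8*0.109*0.247 = 0.249642
P(newsletter send | traffic spike) = 0.175592/0.249642 ≈ 0.703

With the extra evidence:
For the numerator, keep only newsletter send=true terms: 0.7×0.247 = 0.172900
The normalizing constant is 0.07×0.753 + 0.7×0.247 = 0.225610
Posterior = 0.172900 / 0.225610 ≈ 0.766
Ruling out viral social-media post raises the posterior on newsletter send — the flip side of explaining away.

P(newsletter send | traffic spike) ≈ 0.703; P(newsletter send | traffic spike, ¬viral social-media post) ≈ 0.766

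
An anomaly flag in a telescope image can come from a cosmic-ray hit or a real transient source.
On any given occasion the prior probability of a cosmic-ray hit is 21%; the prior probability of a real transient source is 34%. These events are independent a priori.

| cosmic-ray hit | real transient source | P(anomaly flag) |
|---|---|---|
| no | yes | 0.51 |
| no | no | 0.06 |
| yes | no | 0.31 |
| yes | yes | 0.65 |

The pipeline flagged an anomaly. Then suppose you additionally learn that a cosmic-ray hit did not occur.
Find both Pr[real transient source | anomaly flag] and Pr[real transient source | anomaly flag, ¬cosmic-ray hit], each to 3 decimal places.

Enumerate the 4 (cosmic-ray hit, real transient source) configurations and weight by the priors:
  P(anomaly flag) = 0.06*0.79*0.66 + 0.51*0.79*0.34 + 0.31*0.21*0.66 + 0.65*0.21*0.34
        = 0.031284 + 0.136986 + 0.042966 + 0.046410 = 0.257646
Configurations with real transient source contribute 0.183396, so
  P(real transient source | anomaly flag) = 0.183396 / 0.257646 ≈ 0.712

With the extra evidence:
Numerator (weight on configurations with real transient source): 0.51×0.34 = 0.173400
The normalizing constant is 0.06×0.66 + 0.51×0.34 = 0.213000
P(real transient source | anomaly flag, ¬cosmic-ray hit) = 0.173400/0.213000 ≈ 0.814
With cosmic-ray hit excluded, real transient source must carry more of the explanatory weight for the anomaly flag.

Pr[real transient source | anomaly flag] ≈ 0.712; Pr[real transient source | anomaly flag, ¬cosmic-ray hit] ≈ 0.814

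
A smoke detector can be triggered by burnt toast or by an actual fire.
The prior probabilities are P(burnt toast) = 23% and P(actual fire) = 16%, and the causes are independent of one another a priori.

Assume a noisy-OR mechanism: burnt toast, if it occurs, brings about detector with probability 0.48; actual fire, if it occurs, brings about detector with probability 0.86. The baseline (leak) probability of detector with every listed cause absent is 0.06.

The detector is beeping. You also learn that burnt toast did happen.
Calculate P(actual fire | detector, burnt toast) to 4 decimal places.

Under noisy-OR, P(detector | causes) = 1 − (1−0.06)·∏(1−qᵢ) over the active causes.
Weight on actual fire=true, given the evidence: 0.931568·0.16 = 0.149051
Denominator P(detector | burnt toast): 0.5112·0.84 + 0.931568·0.16 = 0.578459
Posterior = 0.149051 / 0.578459 ≈ 0.2577

P(actual fire | detector, burnt toast) ≈ 0.2577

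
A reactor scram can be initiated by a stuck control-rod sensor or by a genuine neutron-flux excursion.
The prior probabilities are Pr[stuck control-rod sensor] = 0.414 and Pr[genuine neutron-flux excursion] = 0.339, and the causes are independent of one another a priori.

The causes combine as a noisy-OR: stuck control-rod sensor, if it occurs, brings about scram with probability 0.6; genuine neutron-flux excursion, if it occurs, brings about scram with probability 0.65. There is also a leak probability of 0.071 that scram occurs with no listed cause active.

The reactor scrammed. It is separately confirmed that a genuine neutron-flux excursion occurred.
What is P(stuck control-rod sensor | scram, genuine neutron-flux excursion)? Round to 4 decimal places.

P(stuck control-rod sensor | scram, genuine neutron-flux excursion) ≈ 0.4766

Under noisy-OR, P(scram | causes) = 1 − (1−0.071)·∏(1−qᵢ) over the active causes.
Weight on stuck control-rod sensor=true, given the evidence: 0.86994×0.414 = 0.360155
Normalizer over all consistent configurations: 0.67485×0.586 + 0.86994×0.414 = 0.755617
Posterior = 0.360155 / 0.755617 ≈ 0.4766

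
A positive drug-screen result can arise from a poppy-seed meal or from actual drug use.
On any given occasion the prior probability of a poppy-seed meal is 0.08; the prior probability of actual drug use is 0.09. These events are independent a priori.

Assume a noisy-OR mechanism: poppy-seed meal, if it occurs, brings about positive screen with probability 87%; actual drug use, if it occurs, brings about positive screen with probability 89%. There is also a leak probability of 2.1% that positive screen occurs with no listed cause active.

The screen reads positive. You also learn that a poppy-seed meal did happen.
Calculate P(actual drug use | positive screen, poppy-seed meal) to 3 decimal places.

Under noisy-OR, P(positive screen | causes) = 1 − (1−0.021)·∏(1−qᵢ) over the active causes.
By total probability over both values of actual drug use:
  P(positive screen | poppy-seed meal) = 0.87273*0.91 + 0.986*0.09
        = 0.794184 + 0.088740 = 0.882924
Configurations with actual drug use contribute 0.088740, so
  P(actual drug use | positive screen, poppy-seed meal) = 0.088740 / 0.882924 ≈ 0.101

P(actual drug use | positive screen, poppy-seed meal) ≈ 0.101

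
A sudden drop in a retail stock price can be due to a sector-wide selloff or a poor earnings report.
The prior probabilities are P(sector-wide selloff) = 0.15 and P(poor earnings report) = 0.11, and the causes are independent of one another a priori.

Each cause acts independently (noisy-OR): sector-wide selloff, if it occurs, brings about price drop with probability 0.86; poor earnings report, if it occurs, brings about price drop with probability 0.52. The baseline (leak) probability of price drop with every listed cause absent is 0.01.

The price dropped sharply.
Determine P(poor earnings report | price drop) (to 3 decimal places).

Under noisy-OR, P(price drop | causes) = 1 − (1−0.01)·∏(1−qᵢ) over the active causes.
Weight on poor earnings report=true, given the evidence: 0.049069 + 0.015402 = 0.064471
The normalizing constant is 0.01×0.85×0.89 + 0.5248×0.85×0.11 + 0.8614×0.15×0.89 + 0.933472×0.15×0.11 = 0.187033
P(poor earnings report | price drop) = 0.064471/0.187033 ≈ 0.345

P(poor earnings report | price drop) ≈ 0.345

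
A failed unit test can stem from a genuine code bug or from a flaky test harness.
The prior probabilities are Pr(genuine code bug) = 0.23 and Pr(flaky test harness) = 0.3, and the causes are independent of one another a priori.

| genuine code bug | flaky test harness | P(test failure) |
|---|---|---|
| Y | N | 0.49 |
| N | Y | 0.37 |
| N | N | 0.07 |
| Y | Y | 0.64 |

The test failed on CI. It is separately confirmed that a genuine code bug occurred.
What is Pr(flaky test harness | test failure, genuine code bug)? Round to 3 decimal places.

Pr(flaky test harness | test failure, genuine code bug) ≈ 0.359

Numerator (weight on configurations with flaky test harness): 0.64·0.3 = 0.192000
The normalizing constant is 0.49·0.7 + 0.64·0.3 = 0.535000
Posterior = 0.192000 / 0.535000 ≈ 0.359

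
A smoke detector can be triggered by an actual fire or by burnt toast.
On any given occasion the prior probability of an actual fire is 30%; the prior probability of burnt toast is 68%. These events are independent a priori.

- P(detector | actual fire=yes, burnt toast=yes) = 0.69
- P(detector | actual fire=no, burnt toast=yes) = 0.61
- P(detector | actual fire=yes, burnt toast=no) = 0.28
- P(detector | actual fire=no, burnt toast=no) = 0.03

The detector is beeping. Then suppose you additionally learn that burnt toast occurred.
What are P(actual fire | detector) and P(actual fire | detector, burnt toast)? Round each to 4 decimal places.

Enumerate the 4 (actual fire, burnt toast) configurations and weight by the priors:
  P(detector) = 0.03×0.7×0.32 + 0.61×0.7×0.68 + 0.28×0.3×0.32 + 0.69×0.3×0.68
        = 0.006720 + 0.290360 + 0.026880 + 0.140760 = 0.464720
Configurations with actual fire contribute 0.167640, so
  P(actual fire | detector) = 0.167640 / 0.464720 ≈ 0.3607

With the extra evidence:
P(detector | burnt toast) = 0.61·0.7 + 0.69·0.3 = 0.427000 + 0.207000 = 0.634000
Restricting to configurations with actual fire present: 0.69·0.3 = 0.207000.
So P(actual fire | detector, burnt toast) = 0.207000/0.634000 ≈ 0.3265.
Conditioning on burnt toast lowers the posterior on actual fire: the classic explaining-away effect in a common-effect structure.

P(actual fire | detector) ≈ 0.3607; P(actual fire | detector, burnt toast) ≈ 0.3265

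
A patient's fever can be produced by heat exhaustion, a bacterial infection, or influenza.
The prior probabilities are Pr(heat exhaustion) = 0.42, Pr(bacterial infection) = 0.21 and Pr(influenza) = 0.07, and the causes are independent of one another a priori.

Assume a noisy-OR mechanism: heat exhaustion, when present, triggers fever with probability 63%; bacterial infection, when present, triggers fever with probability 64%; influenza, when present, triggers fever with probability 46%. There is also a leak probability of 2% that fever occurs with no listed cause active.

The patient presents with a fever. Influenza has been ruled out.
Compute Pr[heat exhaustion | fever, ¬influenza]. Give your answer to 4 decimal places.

Under noisy-OR, P(fever | causes) = 1 − (1−0.02)·∏(1−qᵢ) over the active causes.
Sum P(fever|·) weighted by the priors over the 4 (heat exhaustion, bacterial infection) configurations:
  P(fever | ¬influenza) = 0.02·0.58·0.79 + 0.6472·0.58·0.21 + 0.6374·0.42·0.79 + 0.869464·0.42·0.21
        = 0.009164 + 0.078829 + 0.211489 + 0.076687 = 0.376169
The terms with heat exhaustion present sum to 0.288176, so
  P(heat exhaustion | fever, ¬influenza) = 0.288176 / 0.376169 ≈ 0.7661

Pr[heat exhaustion | fever, ¬influenza] ≈ 0.7661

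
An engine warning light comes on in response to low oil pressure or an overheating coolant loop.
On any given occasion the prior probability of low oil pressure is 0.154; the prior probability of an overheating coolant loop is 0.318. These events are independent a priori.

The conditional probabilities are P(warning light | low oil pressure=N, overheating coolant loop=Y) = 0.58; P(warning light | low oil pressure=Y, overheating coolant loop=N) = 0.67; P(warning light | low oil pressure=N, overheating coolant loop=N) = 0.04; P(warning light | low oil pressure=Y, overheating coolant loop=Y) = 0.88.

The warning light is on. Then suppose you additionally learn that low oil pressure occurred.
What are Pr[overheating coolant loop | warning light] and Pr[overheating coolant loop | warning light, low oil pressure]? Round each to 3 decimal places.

P(warning light) = 0.04*0.846*0.682 + 0.58*0.846*0.318 + 0.67*0.154*0.682 + 0.88*0.154*0.318 = 0.023079 + 0.156036 + 0.070369 + 0.043095 = 0.292579
Of this, 0.199131 comes from 0.156036 + 0.043095 (the overheating coolant loop=true cases).
Hence the posterior is 0.199131/0.292579 ≈ 0.681.

With the extra evidence:
Numerator (weight on configurations with overheating coolant loop): 0.88*0.318 = 0.279840
Normalizer over all consistent configurations: 0.67*0.682 + 0.88*0.318 = 0.736780
Posterior = 0.279840 / 0.736780 ≈ 0.380
This is intercausal reasoning (explaining away): once low oil pressure accounts for the warning light, overheating coolant loop becomes less likely.

Pr[overheating coolant loop | warning light] ≈ 0.681; Pr[overheating coolant loop | warning light, low oil pressure] ≈ 0.380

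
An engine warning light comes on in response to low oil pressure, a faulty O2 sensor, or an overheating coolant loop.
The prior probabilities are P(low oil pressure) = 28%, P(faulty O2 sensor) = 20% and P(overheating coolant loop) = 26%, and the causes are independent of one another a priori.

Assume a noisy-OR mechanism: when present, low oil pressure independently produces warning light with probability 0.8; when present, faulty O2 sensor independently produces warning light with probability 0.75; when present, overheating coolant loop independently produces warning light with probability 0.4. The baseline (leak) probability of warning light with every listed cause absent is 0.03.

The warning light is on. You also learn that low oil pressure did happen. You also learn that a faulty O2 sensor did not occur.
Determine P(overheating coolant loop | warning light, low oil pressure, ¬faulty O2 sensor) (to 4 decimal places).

P(overheating coolant loop | warning light, low oil pressure, ¬faulty O2 sensor) ≈ 0.2781

Under noisy-OR, P(warning light | causes) = 1 − (1−0.03)·∏(1−qᵢ) over the active causes.
Enumerate both values of overheating coolant loop and weight by the priors:
  P(warning light | low oil pressure, ¬faulty O2 sensor) = 0.806*0.74 + 0.8836*0.26
        = 0.596440 + 0.229736 = 0.826176
Configurations with overheating coolant loop contribute 0.229736, so
  P(overheating coolant loop | warning light, low oil pressure, ¬faulty O2 sensor) = 0.229736 / 0.826176 ≈ 0.2781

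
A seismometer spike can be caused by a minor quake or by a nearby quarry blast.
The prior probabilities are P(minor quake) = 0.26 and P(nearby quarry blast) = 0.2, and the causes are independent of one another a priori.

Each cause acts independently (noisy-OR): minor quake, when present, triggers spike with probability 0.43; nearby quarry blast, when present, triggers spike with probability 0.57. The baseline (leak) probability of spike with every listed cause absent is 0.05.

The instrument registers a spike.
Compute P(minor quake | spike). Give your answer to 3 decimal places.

P(minor quake | spike) ≈ 0.536

Under noisy-OR, P(spike | causes) = 1 − (1−0.05)·∏(1−qᵢ) over the active causes.
For the numerator, keep only minor quake=true terms: 0.095368 + 0.039892 = 0.135260
Normalizer over all consistent configurations: 0.05·0.74·0.8 + 0.5915·0.74·0.2 + 0.4585·0.26·0.8 + 0.767155·0.26·0.2 = 0.252402
Posterior = 0.135260 / 0.252402 ≈ 0.536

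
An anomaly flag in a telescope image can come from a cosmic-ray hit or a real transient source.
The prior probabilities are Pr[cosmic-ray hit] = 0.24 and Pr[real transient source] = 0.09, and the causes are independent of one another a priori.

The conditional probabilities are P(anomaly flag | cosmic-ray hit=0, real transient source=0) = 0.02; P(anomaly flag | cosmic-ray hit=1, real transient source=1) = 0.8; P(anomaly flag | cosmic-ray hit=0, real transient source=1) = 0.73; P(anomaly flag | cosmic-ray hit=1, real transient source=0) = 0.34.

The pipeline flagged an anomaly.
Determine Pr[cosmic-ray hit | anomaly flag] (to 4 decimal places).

Pr[cosmic-ray hit | anomaly flag] ≈ 0.5894

By total probability over the 4 (cosmic-ray hit, real transient source) configurations:
  P(anomaly flag) = 0.02*0.76*0.91 + 0.73*0.76*0.09 + 0.34*0.24*0.91 + 0.8*0.24*0.09
        = 0.013832 + 0.049932 + 0.074256 + 0.017280 = 0.155300
Configurations with cosmic-ray hit contribute 0.091536, so
  P(cosmic-ray hit | anomaly flag) = 0.091536 / 0.155300 ≈ 0.5894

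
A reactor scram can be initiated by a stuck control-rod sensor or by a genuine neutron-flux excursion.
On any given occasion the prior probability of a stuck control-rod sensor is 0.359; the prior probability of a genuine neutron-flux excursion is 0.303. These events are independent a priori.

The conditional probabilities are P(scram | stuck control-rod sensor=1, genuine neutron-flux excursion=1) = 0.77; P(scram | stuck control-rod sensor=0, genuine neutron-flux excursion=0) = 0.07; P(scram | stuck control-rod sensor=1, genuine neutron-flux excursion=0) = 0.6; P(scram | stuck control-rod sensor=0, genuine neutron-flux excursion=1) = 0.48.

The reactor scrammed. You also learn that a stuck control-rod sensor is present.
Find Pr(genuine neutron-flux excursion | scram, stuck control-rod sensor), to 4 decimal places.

Sum P(scram|·) weighted by the priors over both values of genuine neutron-flux excursion:
  P(scram | stuck control-rod sensor) = 0.6·0.697 + 0.77·0.303
        = 0.418200 + 0.233310 = 0.651510
The terms with genuine neutron-flux excursion present sum to 0.233310, so
  P(genuine neutron-flux excursion | scram, stuck control-rod sensor) = 0.233310 / 0.651510 ≈ 0.3581

Pr(genuine neutron-flux excursion | scram, stuck control-rod sensor) ≈ 0.3581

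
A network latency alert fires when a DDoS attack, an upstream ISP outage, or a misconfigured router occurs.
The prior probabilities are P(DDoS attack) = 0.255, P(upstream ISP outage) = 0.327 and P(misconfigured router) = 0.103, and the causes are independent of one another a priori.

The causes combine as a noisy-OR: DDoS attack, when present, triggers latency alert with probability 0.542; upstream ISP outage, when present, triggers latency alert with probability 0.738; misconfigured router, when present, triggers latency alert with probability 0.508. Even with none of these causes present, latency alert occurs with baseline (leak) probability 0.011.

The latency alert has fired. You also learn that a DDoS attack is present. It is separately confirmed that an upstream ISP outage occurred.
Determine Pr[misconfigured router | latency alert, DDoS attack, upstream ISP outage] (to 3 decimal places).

Pr[misconfigured router | latency alert, DDoS attack, upstream ISP outage] ≈ 0.109

Under noisy-OR, P(latency alert | causes) = 1 − (1−0.011)·∏(1−qᵢ) over the active causes.
Enumerate both values of misconfigured router and weight by the priors:
  P(latency alert | DDoS attack, upstream ISP outage) = 0.881324×0.897 + 0.941611×0.103
        = 0.790548 + 0.096986 = 0.887534
Keeping only the misconfigured router-present terms gives 0.096986, so
  P(misconfigured router | latency alert, DDoS attack, upstream ISP outage) = 0.096986 / 0.887534 ≈ 0.109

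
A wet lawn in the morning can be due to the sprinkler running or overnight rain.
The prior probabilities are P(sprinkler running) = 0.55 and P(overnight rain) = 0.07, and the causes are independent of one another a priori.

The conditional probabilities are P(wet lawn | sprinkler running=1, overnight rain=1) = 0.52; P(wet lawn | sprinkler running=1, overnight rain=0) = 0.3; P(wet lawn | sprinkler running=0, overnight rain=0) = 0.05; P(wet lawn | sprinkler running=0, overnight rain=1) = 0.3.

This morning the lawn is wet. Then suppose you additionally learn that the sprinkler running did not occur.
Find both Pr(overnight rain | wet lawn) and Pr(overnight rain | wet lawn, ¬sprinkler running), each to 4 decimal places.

P(wet lawn) = 0.05×0.45×0.93 + 0.3×0.45×0.07 + 0.3×0.55×0.93 + 0.52×0.55×0.07 = 0.020925 + 0.009450 + 0.153450 + 0.020020 = 0.203845
Of this, 0.029470 comes from 0.009450 + 0.020020 (the overnight rain=true cases).
So P(overnight rain | wet lawn) = 0.029470/0.203845 ≈ 0.1446.

Now condition on the additional information:
Weight on overnight rain=true, given the evidence: 0.3×0.07 = 0.021000
Denominator P(wet lawn | ¬sprinkler running): 0.05×0.93 + 0.3×0.07 = 0.067500
Posterior = 0.021000 / 0.067500 ≈ 0.3111
Ruling out sprinkler running raises the posterior on overnight rain — the flip side of explaining away.

Pr(overnight rain | wet lawn) ≈ 0.1446; Pr(overnight rain | wet lawn, ¬sprinkler running) ≈ 0.3111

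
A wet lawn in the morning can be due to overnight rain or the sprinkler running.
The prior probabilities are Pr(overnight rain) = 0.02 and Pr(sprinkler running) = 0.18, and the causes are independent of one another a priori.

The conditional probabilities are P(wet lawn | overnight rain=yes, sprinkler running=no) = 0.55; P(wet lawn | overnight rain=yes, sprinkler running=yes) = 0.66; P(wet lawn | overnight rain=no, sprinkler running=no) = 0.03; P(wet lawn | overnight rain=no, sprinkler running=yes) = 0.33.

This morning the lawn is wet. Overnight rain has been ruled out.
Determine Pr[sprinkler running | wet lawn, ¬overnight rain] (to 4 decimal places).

Pr[sprinkler running | wet lawn, ¬overnight rain] ≈ 0.7071

P(wet lawn | ¬overnight rain) = 0.03·0.82 + 0.33·0.18 = 0.024600 + 0.059400 = 0.084000
Of this, 0.059400 comes from 0.33·0.18 (the sprinkler running=true cases).
Hence the posterior is 0.059400/0.084000 ≈ 0.7071.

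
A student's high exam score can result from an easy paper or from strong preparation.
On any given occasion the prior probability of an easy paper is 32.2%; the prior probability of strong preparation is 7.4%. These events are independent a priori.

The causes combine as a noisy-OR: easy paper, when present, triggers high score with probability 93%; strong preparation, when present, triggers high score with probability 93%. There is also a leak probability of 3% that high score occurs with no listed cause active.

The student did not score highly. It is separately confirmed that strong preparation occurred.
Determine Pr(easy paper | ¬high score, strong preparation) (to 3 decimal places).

Under noisy-OR, P(high score | causes) = 1 − (1−0.03)·∏(1−qᵢ) over the active causes.
For the numerator, keep only easy paper=true terms: 0.004753×0.322 = 0.001530
The normalizing constant is 0.0679×0.678 + 0.004753×0.322 = 0.047566
P(easy paper | ¬high score, strong preparation) = 0.001530/0.047566 ≈ 0.032

Pr(easy paper | ¬high score, strong preparation) ≈ 0.032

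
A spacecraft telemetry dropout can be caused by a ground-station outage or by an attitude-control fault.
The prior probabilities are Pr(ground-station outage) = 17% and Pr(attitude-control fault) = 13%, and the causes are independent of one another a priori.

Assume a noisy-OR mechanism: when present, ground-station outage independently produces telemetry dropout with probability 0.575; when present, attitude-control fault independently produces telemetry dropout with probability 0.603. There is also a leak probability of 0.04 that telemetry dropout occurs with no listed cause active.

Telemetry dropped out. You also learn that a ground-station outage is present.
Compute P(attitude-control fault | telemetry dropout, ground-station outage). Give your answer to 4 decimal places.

P(attitude-control fault | telemetry dropout, ground-station outage) ≈ 0.1746

Under noisy-OR, P(telemetry dropout | causes) = 1 − (1−0.04)·∏(1−qᵢ) over the active causes.
P(telemetry dropout | ground-station outage) = 0.592·0.87 + 0.838024·0.13 = 0.515040 + 0.108943 = 0.623983
Of this, 0.108943 comes from 0.838024·0.13 (the attitude-control fault=true cases).
Hence the posterior is 0.108943/0.623983 ≈ 0.1746.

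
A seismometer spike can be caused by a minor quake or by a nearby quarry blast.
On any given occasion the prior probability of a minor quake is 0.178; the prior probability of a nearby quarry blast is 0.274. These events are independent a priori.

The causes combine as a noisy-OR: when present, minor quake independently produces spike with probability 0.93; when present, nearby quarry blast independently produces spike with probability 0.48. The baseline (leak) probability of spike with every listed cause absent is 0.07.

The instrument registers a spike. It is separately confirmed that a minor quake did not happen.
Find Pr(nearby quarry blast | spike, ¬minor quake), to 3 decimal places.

Under noisy-OR, P(spike | causes) = 1 − (1−0.07)·∏(1−qᵢ) over the active causes.
By total probability over both values of nearby quarry blast:
  P(spike | ¬minor quake) = 0.07*0.726 + 0.5164*0.274
        = 0.050820 + 0.141494 = 0.192314
The terms with nearby quarry blast present sum to 0.141494, so
  P(nearby quarry blast | spike, ¬minor quake) = 0.141494 / 0.192314 ≈ 0.736

Pr(nearby quarry blast | spike, ¬minor quake) ≈ 0.736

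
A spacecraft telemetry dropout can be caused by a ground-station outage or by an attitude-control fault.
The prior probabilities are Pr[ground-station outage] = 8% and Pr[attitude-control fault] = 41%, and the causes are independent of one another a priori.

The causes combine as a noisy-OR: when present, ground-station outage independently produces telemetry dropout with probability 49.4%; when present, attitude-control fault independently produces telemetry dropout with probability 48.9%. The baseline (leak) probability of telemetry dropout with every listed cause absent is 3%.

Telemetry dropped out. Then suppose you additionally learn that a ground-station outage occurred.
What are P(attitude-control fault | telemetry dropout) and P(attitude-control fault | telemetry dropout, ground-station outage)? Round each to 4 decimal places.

P(attitude-control fault | telemetry dropout) ≈ 0.8420; P(attitude-control fault | telemetry dropout, ground-station outage) ≈ 0.5056

Under noisy-OR, P(telemetry dropout | causes) = 1 − (1−0.03)·∏(1−qᵢ) over the active causes.
Numerator (weight on configurations with attitude-control fault): 0.190233 + 0.024573 = 0.214806
Denominator P(telemetry dropout): 0.03*0.92*0.59 + 0.50433*0.92*0.41 + 0.50918*0.08*0.59 + 0.749191*0.08*0.41 = 0.255123
Posterior = 0.214806 / 0.255123 ≈ 0.8420

Now condition on the additional information:
By total probability over both values of attitude-control fault:
  P(telemetry dropout | ground-station outage) = 0.50918*0.59 + 0.749191*0.41
        = 0.300416 + 0.307168 = 0.607584
Keeping only the attitude-control fault-present terms gives 0.307168, so
  P(attitude-control fault | telemetry dropout, ground-station outage) = 0.307168 / 0.607584 ≈ 0.5056
Conditioning on ground-station outage lowers the posterior on attitude-control fault: the classic explaining-away effect in a common-effect structure.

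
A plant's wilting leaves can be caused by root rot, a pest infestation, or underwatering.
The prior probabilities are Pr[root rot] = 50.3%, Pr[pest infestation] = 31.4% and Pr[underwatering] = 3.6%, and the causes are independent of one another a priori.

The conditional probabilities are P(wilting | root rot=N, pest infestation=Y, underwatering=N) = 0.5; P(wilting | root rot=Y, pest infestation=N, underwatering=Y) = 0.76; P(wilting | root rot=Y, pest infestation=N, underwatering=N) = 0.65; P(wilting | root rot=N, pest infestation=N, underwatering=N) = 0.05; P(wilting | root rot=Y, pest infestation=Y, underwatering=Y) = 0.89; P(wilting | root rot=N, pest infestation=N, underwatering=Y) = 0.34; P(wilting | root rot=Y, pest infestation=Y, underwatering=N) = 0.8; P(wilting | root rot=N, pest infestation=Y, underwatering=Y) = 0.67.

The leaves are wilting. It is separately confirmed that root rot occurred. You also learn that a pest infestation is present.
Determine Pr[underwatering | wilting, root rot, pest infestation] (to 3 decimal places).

By total probability over both values of underwatering:
  P(wilting | root rot, pest infestation) = 0.8×0.964 + 0.89×0.036
        = 0.771200 + 0.032040 = 0.803240
Keeping only the underwatering-present terms gives 0.032040, so
  P(underwatering | wilting, root rot, pest infestation) = 0.032040 / 0.803240 ≈ 0.040

Pr[underwatering | wilting, root rot, pest infestation] ≈ 0.040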